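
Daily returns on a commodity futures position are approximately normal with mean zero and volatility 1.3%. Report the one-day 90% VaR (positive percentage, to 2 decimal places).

1.67%

At 90% one-sided, z = 1.282.
VaR = z·σ = 1.282 × 1.3% = 1.667%.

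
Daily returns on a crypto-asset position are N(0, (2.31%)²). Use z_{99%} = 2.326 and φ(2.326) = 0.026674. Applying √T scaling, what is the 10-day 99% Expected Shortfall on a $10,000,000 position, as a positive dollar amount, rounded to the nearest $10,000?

$1,950,000

σ_{10d} = 2.31% × √10 = 7.305%.
ES multiplier = φ(z)/(1−α) = 0.026674/0.01 = 2.667.
ES = 7.305% × 2.667 = 19.482%; on $10,000,000: $1,948,200.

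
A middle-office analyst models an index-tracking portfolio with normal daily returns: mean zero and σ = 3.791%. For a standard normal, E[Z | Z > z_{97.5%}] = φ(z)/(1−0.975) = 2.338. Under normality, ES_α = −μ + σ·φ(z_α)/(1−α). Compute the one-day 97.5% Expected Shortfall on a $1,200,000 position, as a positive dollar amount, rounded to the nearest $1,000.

ES = 3.791% × 2.338 = 8.863%.
On $1,200,000: 0.08863 × $1,200,000 = $106,356.

$106,000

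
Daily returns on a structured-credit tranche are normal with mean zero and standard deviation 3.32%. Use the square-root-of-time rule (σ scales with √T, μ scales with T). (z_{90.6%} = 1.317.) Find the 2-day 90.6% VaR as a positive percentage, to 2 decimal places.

6.18%

σ_{2d} = 3.32% × √2 = 4.695%.
VaR = 1.317 × 4.695% = 6.183%.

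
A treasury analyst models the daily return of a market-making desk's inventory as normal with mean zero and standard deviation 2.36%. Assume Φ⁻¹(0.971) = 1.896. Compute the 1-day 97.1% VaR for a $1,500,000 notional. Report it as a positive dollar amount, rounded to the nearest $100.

VaR = z·σ = 1.896 × 2.36% = 4.475%.
On $1,500,000: 0.04475 × $1,500,000 = $67,125.

$67,100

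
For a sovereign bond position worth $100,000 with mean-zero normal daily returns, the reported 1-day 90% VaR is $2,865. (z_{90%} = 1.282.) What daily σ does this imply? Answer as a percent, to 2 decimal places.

VaR as a fraction: $2,865 / $100,000 = 2.865%.
σ = VaR / z = 2.865% / 1.282 = 2.235%.

2.23%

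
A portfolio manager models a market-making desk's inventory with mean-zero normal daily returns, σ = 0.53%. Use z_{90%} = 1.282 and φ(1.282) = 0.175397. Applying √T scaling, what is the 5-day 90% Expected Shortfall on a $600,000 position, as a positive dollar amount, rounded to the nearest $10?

$12,470

σ_{5d} = 0.53% × √5 = 1.185%.
ES multiplier = φ(z)/(1−α) = 0.175397/0.1 = 1.754.
ES = 1.185% × 1.754 = 2.078%; on $600,000: $12,468.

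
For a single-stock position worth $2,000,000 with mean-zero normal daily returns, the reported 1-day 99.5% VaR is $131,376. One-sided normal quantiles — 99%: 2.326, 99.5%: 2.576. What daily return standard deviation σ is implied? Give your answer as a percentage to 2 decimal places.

2.55%

VaR as a fraction: $131,376 / $2,000,000 = 6.569%.
σ = VaR / z = 6.569% / 2.576 = 2.550%.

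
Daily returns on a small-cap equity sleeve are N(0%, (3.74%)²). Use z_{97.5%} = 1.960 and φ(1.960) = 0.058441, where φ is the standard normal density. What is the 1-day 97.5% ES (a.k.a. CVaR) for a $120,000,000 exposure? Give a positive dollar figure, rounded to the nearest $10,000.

Tail multiplier: φ(z)/(1−α) = 0.058441 / 0.025 = 2.338.
ES = 3.74% × 2.338 = 8.744%.
On $120,000,000: 0.08744 × $120,000,000 = $10,492,800.

$10,490,000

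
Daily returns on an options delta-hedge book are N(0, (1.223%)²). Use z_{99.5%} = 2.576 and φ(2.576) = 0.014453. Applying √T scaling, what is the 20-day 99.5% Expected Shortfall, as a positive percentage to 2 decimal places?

σ_{20d} = 1.223% × √20 = 5.469%.
ES multiplier = φ(z)/(1−α) = 0.014453/0.005 = 2.891.
ES = 5.469% × 2.891 = 15.811%.

15.81%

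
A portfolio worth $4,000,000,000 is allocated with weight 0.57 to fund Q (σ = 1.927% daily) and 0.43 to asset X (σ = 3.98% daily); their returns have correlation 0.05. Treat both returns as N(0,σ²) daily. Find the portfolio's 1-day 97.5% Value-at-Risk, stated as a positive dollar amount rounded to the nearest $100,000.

σ_p² = 0.57²·1.927² + 0.43²·3.98² + 2·0.05·0.57·0.43·1.927·3.98 = 4.3233 (%²).
σ_p = √4.3233 = 2.079%.
At 97.5%, z = 1.960.
VaR = 1.960 × 2.079% = 4.075%; on $4,000,000,000 that is $163,000,000.

$163,000,000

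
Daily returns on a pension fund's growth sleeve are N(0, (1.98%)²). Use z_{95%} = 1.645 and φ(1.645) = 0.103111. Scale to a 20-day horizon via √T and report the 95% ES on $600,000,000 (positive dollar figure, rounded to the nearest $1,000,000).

$110,000,000

σ_{20d} = 1.98% × √20 = 8.855%.
ES multiplier = φ(z)/(1−α) = 0.103111/0.05 = 2.062.
ES = 8.855% × 2.062 = 18.259%; on $600,000,000: $109,554,000.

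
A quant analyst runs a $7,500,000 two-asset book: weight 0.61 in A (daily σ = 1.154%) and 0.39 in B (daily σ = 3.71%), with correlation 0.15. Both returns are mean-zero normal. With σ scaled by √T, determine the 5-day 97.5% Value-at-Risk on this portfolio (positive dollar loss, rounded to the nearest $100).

σ_p = √(0.61²·1.154² + 0.39²·3.71² + 2·0.15·0.61·0.39·1.154·3.71) = 1.701%.
σ_{5d} = 1.701% × √5 = 3.804%.
z(97.5%) = 1.960.
VaR = 1.960 × 3.804% = 7.456%; on $7,500,000 that is $559,200.

$559,200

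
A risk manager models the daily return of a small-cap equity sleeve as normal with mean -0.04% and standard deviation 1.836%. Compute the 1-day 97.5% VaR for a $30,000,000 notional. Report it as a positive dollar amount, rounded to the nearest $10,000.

At 97.5% one-sided, z = 1.960.
VaR = −μ + z·σ = −(-0.04%) + 1.960 × 1.836% = 3.639%.
On $30,000,000: 0.03639 × $30,000,000 = $1,091,700.

$1,090,000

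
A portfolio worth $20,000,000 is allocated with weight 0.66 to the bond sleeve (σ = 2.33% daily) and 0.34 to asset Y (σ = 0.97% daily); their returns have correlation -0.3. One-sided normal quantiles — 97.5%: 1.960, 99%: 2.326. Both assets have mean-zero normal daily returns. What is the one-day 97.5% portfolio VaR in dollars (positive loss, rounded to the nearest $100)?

$577,400

σ_p² = 0.66²·2.33² + 0.34²·0.97² + 2·-0.3·0.66·0.34·2.33·0.97 = 2.1693 (%²).
σ_p = √2.1693 = 1.473%.
VaR = 1.960 × 1.473% = 2.887%; on $20,000,000 that is $577,400.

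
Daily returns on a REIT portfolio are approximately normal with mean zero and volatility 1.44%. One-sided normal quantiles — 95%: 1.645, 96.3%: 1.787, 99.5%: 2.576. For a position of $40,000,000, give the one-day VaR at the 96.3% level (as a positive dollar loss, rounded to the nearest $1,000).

VaR = z·σ = 1.787 × 1.44% = 2.573%.
On $40,000,000: 0.02573 × $40,000,000 = $1,029,200.

$1,029,000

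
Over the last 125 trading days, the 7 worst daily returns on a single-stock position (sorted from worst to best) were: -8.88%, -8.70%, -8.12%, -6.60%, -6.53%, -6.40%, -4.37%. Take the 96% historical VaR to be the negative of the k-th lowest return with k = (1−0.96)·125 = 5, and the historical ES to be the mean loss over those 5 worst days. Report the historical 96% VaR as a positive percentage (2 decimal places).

k = 5; the 5th lowest return is -6.53%, so VaR = 6.53%.

6.53%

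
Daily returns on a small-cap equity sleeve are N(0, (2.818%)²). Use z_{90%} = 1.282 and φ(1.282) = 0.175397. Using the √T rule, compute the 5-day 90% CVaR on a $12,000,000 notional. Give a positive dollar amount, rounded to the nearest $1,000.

σ_{5d} = 2.818% × √5 = 6.301%.
ES multiplier = φ(z)/(1−α) = 0.175397/0.1 = 1.754.
ES = 6.301% × 1.754 = 11.052%; on $12,000,000: $1,326,240.

$1,326,000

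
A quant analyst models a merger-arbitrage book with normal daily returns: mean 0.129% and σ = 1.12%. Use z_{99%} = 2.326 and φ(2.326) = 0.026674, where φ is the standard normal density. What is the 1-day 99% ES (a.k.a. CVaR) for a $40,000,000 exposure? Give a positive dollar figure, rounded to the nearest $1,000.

$1,143,000

Tail multiplier: φ(z)/(1−α) = 0.026674 / 0.01 = 2.667.
ES = −(0.129%) + 1.12% × 2.667 = 2.858%.
On $40,000,000: 0.02858 × $40,000,000 = $1,143,200.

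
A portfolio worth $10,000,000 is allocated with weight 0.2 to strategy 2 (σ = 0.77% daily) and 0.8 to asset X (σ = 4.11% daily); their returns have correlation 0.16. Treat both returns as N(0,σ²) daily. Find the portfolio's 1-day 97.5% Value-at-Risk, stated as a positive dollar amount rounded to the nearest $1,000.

$650,000

σ_p² = 0.2²·0.77² + 0.8²·4.11² + 2·0.16·0.2·0.8·0.77·4.11 = 10.9967 (%²).
σ_p = √10.9967 = 3.316%.
At 97.5%, z = 1.960.
VaR = 1.960 × 3.316% = 6.499%; on $10,000,000 that is $649,900.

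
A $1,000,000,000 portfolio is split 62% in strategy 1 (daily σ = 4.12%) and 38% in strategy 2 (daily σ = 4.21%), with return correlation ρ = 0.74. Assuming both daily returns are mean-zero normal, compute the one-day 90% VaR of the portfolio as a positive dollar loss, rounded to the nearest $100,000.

σ_p² = 0.62²·4.12² + 0.38²·4.21² + 2·0.74·0.62·0.38·4.12·4.21 = 15.1324 (%²).
σ_p = √15.1324 = 3.890%.
At 90%, z = 1.282.
VaR = 1.282 × 3.890% = 4.987%; on $1,000,000,000 that is $49,870,000.

$49,900,000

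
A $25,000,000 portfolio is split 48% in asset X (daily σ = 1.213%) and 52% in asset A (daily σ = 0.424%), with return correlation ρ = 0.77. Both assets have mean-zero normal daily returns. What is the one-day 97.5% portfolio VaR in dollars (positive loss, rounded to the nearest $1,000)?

σ_p² = 0.48²·1.213² + 0.52²·0.424² + 2·0.77·0.48·0.52·1.213·0.424 = 0.5853 (%²).
σ_p = √0.5853 = 0.765%.
At 97.5%, z = 1.960.
VaR = 1.960 × 0.765% = 1.499%; on $25,000,000 that is $374,750.

$375,000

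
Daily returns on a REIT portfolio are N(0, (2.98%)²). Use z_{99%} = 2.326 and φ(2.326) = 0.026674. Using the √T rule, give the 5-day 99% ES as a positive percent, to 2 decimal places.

17.77%

σ_{5d} = 2.98% × √5 = 6.663%.
ES multiplier = φ(z)/(1−α) = 0.026674/0.01 = 2.667.
ES = 6.663% × 2.667 = 17.770%.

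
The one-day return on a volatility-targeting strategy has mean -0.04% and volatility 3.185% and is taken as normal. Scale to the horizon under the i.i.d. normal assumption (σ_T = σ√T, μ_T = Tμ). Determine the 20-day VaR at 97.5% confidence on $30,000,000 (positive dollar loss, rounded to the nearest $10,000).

$8,620,000

At 97.5%, z = 1.960.
σ_{20d} = 3.185% × √20 = 14.244%; μ_{20d} = 20 × -0.04% = -0.800%.
VaR = −(-0.800%) + 1.960 × 14.244% = 28.718%.
On $30,000,000: 0.28718 × $30,000,000 = $8,615,400.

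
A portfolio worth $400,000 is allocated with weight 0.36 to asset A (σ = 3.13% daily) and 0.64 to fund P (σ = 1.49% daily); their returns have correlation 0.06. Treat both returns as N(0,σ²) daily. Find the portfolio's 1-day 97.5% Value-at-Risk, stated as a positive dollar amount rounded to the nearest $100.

σ_p² = 0.36²·3.13² + 0.64²·1.49² + 2·0.06·0.36·0.64·3.13·1.49 = 2.3080 (%²).
σ_p = √2.3080 = 1.519%.
At 97.5%, z = 1.960.
VaR = 1.960 × 1.519% = 2.977%; on $400,000 that is $11,908.

$11,900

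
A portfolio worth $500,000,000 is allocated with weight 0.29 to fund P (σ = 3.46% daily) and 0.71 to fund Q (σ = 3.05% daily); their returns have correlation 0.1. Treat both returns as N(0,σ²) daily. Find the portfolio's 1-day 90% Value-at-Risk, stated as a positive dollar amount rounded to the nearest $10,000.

σ_p² = 0.29²·3.46² + 0.71²·3.05² + 2·0.1·0.29·0.71·3.46·3.05 = 6.1308 (%²).
σ_p = √6.1308 = 2.476%.
At 90%, z = 1.282.
VaR = 1.282 × 2.476% = 3.174%; on $500,000,000 that is $15,870,000.

$15,870,000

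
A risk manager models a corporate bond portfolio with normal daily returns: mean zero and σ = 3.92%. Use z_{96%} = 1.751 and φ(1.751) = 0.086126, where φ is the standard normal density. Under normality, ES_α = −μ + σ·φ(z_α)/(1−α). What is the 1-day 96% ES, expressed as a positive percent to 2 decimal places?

Tail multiplier: φ(z)/(1−α) = 0.086126 / 0.04 = 2.153.
ES = 3.92% × 2.153 = 8.440%.

8.44%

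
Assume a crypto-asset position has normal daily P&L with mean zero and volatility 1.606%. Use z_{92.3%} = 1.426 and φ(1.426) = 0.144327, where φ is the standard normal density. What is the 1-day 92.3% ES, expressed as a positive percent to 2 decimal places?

3.01%

Tail multiplier: φ(z)/(1−α) = 0.144327 / 0.077 = 1.874.
ES = 1.606% × 1.874 = 3.010%.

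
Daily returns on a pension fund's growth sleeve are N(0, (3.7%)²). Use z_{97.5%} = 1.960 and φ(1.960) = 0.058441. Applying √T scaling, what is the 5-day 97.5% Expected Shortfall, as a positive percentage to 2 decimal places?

19.34%

σ_{5d} = 3.7% × √5 = 8.273%.
ES multiplier = φ(z)/(1−α) = 0.058441/0.025 = 2.338.
ES = 8.273% × 2.338 = 19.342%.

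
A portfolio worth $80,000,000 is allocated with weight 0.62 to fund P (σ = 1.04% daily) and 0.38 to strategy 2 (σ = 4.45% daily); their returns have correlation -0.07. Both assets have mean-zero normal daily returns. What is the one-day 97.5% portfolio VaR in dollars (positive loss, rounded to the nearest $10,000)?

$2,770,000

σ_p² = 0.62²·1.04² + 0.38²·4.45² + 2·-0.07·0.62·0.38·1.04·4.45 = 3.1226 (%²).
σ_p = √3.1226 = 1.767%.
At 97.5%, z = 1.960.
VaR = 1.960 × 1.767% = 3.463%; on $80,000,000 that is $2,770,400.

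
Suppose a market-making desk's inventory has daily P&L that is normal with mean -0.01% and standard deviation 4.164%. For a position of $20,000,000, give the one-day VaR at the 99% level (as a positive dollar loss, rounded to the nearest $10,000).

At 99% one-sided, z = 2.326.
VaR = −μ + z·σ = −(-0.01%) + 2.326 × 4.164% = 9.695%.
On $20,000,000: 0.09695 × $20,000,000 = $1,939,000.

$1,940,000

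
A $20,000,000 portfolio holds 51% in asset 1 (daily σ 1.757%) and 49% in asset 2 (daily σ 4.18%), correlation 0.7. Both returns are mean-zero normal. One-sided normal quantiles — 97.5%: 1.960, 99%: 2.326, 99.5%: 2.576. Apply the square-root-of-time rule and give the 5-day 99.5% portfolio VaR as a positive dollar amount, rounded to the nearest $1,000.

$3,169,000

σ_p = √(0.51²·1.757² + 0.49²·4.18² + 2·0.7·0.51·0.49·1.757·4.18) = 2.751%.
σ_{5d} = 2.751% × √5 = 6.151%.
VaR = 2.576 × 6.151% = 15.845%; on $20,000,000 that is $3,169,000.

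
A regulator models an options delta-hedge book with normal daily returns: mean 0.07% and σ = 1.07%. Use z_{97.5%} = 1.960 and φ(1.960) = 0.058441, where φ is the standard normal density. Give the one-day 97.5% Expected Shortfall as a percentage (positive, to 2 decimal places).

Tail multiplier: φ(z)/(1−α) = 0.058441 / 0.025 = 2.338.
ES = −(0.07%) + 1.07% × 2.338 = 2.432%.

2.43%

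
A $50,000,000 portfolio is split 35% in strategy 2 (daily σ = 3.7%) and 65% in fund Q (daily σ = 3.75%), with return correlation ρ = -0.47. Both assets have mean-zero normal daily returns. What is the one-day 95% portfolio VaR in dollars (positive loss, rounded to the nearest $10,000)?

σ_p² = 0.35²·3.7² + 0.65²·3.75² + 2·-0.47·0.35·0.65·3.7·3.75 = 4.6513 (%²).
σ_p = √4.6513 = 2.157%.
At 95%, z = 1.645.
VaR = 1.645 × 2.157% = 3.548%; on $50,000,000 that is $1,774,000.

$1,770,000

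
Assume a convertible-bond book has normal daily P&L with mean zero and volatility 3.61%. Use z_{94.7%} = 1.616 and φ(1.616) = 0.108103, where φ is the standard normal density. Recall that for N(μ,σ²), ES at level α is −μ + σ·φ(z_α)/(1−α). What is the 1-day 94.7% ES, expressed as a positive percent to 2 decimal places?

Tail multiplier: φ(z)/(1−α) = 0.108103 / 0.053 = 2.040.
ES = 3.61% × 2.040 = 7.364%.

7.36%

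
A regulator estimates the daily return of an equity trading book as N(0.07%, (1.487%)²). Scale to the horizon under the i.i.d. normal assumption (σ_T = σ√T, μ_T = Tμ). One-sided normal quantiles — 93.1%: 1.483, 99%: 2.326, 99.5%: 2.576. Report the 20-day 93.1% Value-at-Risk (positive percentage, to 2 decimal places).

8.46%

σ_{20d} = 1.487% × √20 = 6.650%; μ_{20d} = 20 × 0.07% = 1.400%.
VaR = −(1.400%) + 1.483 × 6.650% = 8.462%.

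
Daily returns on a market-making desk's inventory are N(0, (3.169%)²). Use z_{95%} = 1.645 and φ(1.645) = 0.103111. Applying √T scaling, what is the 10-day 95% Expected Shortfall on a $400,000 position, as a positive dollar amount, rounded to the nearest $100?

$82,700

σ_{10d} = 3.169% × √10 = 10.021%.
ES multiplier = φ(z)/(1−α) = 0.103111/0.05 = 2.062.
ES = 10.021% × 2.062 = 20.663%; on $400,000: $82,652.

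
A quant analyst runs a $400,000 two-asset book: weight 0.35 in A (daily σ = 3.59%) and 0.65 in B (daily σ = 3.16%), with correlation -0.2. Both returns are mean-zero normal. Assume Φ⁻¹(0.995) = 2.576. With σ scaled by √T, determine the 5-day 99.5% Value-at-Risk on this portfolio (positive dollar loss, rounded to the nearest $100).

$50,300

σ_p = √(0.35²·3.59² + 0.65²·3.16² + 2·-0.2·0.35·0.65·3.59·3.16) = 2.183%.
σ_{5d} = 2.183% × √5 = 4.881%.
VaR = 2.576 × 4.881% = 12.573%; on $400,000 that is $50,292.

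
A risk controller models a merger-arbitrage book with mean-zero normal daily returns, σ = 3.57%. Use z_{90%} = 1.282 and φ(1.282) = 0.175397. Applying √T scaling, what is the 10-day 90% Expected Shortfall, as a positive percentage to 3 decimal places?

σ_{10d} = 3.57% × √10 = 11.289%.
ES multiplier = φ(z)/(1−α) = 0.175397/0.1 = 1.754.
ES = 11.289% × 1.754 = 19.801%.

19.801%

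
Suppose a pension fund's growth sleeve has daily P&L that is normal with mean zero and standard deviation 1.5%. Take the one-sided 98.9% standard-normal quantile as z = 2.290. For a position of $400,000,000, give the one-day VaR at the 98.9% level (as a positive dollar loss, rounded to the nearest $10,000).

VaR = z·σ = 2.290 × 1.5% = 3.435%.
On $400,000,000: 0.03435 × $400,000,000 = $13,740,000.

$13,740,000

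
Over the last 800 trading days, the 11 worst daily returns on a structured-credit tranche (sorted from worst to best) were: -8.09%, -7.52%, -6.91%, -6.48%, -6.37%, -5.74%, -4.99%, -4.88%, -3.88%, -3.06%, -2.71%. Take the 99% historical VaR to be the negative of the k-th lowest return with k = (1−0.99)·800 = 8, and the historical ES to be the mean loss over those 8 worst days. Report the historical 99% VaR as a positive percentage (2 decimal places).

4.88%

k = 8; the 8th lowest return is -4.88%, so VaR = 4.88%.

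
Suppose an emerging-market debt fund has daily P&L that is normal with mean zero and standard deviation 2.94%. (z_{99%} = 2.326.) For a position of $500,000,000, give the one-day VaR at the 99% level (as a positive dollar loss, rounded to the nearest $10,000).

$34,190,000

VaR = z·σ = 2.326 × 2.94% = 6.838%.
On $500,000,000: 0.06838 × $500,000,000 = $34,190,000.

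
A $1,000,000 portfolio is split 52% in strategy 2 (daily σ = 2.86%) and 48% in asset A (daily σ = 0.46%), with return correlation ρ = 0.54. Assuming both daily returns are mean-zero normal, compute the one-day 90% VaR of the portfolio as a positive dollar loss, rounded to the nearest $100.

σ_p² = 0.52²·2.86² + 0.48²·0.46² + 2·0.54·0.52·0.48·2.86·0.46 = 2.6152 (%²).
σ_p = √2.6152 = 1.617%.
At 90%, z = 1.282.
VaR = 1.282 × 1.617% = 2.073%; on $1,000,000 that is $20,730.

$20,700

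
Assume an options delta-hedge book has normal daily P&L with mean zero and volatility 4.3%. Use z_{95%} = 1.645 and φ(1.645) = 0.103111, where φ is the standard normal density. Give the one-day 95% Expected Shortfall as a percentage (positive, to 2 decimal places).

Tail multiplier: φ(z)/(1−α) = 0.103111 / 0.05 = 2.062.
ES = 4.3% × 2.062 = 8.867%.

8.87%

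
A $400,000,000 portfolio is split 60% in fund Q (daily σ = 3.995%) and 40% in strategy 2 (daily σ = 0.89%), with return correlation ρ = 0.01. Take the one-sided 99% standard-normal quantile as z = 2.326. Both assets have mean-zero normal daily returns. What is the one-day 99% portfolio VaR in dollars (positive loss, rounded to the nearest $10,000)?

$22,580,000

σ_p² = 0.6²·3.995² + 0.4²·0.89² + 2·0.01·0.6·0.4·3.995·0.89 = 5.8894 (%²).
σ_p = √5.8894 = 2.427%.
VaR = 2.326 × 2.427% = 5.645%; on $400,000,000 that is $22,580,000.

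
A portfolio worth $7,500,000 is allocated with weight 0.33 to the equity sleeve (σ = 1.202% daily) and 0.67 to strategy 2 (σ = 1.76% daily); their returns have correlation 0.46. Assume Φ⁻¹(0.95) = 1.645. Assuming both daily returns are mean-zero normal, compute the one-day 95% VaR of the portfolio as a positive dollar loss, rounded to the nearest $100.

σ_p² = 0.33²·1.202² + 0.67²·1.76² + 2·0.46·0.33·0.67·1.202·1.76 = 1.9782 (%²).
σ_p = √1.9782 = 1.406%.
VaR = 1.645 × 1.406% = 2.313%; on $7,500,000 that is $173,475.

$173,500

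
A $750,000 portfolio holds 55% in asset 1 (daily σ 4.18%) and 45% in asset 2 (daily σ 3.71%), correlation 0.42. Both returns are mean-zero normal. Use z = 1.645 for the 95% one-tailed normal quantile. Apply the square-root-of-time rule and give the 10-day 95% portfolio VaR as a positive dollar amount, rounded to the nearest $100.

$131,100

σ_p = √(0.55²·4.18² + 0.45²·3.71² + 2·0.42·0.55·0.45·4.18·3.71) = 3.361%.
σ_{10d} = 3.361% × √10 = 10.628%.
VaR = 1.645 × 10.628% = 17.483%; on $750,000 that is $131,122.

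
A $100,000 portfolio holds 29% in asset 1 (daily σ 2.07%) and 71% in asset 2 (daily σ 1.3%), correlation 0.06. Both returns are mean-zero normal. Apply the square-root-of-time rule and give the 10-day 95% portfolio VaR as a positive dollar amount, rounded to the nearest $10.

$5,880

σ_p = √(0.29²·2.07² + 0.71²·1.3² + 2·0.06·0.29·0.71·2.07·1.3) = 1.131%.
σ_{10d} = 1.131% × √10 = 3.577%.
z(95%) = 1.645.
VaR = 1.645 × 3.577% = 5.884%; on $100,000 that is $5,884.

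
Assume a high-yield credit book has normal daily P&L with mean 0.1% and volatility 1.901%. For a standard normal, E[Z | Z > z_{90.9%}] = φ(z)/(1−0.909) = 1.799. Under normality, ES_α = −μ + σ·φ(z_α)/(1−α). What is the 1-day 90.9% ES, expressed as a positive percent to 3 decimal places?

ES = −(0.1%) + 1.901% × 1.799 = 3.320%.

3.320%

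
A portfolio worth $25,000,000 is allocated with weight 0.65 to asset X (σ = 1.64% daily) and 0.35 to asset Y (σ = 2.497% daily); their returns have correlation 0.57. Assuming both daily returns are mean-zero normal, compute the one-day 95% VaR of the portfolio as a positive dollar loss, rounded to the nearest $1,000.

σ_p² = 0.65²·1.64² + 0.35²·2.497² + 2·0.57·0.65·0.35·1.64·2.497 = 2.9622 (%²).
σ_p = √2.9622 = 1.721%.
At 95%, z = 1.645.
VaR = 1.645 × 1.721% = 2.831%; on $25,000,000 that is $707,750.

$708,000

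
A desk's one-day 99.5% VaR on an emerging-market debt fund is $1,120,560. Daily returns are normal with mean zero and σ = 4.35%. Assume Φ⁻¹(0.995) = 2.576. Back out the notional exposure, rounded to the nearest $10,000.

$10,000,000

VaR as a fraction of value: z·σ = 2.576 × 4.35% = 11.2056%.
Position = $1,120,560 / 0.112056 = $10,000,000.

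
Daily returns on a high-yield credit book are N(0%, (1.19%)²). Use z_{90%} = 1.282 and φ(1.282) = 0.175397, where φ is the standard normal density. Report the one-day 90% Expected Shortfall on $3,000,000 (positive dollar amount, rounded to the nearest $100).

Tail multiplier: φ(z)/(1−α) = 0.175397 / 0.1 = 1.754.
ES = 1.19% × 1.754 = 2.087%.
On $3,000,000: 0.02087 × $3,000,000 = $62,610.

$62,600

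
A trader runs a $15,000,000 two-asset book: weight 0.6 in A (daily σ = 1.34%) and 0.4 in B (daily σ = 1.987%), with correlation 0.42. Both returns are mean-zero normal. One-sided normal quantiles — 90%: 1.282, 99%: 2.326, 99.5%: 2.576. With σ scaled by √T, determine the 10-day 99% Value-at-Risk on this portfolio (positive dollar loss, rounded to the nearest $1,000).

$1,486,000

σ_p = √(0.6²·1.34² + 0.4²·1.987² + 2·0.42·0.6·0.4·1.34·1.987) = 1.347%.
σ_{10d} = 1.347% × √10 = 4.260%.
VaR = 2.326 × 4.260% = 9.909%; on $15,000,000 that is $1,486,350.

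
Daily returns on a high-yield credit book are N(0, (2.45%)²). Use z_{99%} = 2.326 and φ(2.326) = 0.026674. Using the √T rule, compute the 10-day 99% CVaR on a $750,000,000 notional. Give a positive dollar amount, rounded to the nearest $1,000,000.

σ_{10d} = 2.45% × √10 = 7.748%.
ES multiplier = φ(z)/(1−α) = 0.026674/0.01 = 2.667.
ES = 7.748% × 2.667 = 20.664%; on $750,000,000: $154,980,000.

$155,000,000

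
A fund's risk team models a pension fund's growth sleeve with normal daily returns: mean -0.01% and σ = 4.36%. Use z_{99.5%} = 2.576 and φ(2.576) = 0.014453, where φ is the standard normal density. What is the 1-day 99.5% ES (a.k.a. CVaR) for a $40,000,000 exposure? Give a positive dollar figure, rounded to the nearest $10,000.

Tail multiplier: φ(z)/(1−α) = 0.014453 / 0.005 = 2.891.
ES = −(-0.01%) + 4.36% × 2.891 = 12.615%.
On $40,000,000: 0.12615 × $40,000,000 = $5,046,000.

$5,050,000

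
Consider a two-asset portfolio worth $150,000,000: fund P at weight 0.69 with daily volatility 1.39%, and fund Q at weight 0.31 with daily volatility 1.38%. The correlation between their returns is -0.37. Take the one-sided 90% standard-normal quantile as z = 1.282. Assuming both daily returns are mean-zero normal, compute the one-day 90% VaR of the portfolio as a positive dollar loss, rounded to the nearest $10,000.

σ_p² = 0.69²·1.39² + 0.31²·1.38² + 2·-0.37·0.69·0.31·1.39·1.38 = 0.7993 (%²).
σ_p = √0.7993 = 0.894%.
VaR = 1.282 × 0.894% = 1.146%; on $150,000,000 that is $1,719,000.

$1,720,000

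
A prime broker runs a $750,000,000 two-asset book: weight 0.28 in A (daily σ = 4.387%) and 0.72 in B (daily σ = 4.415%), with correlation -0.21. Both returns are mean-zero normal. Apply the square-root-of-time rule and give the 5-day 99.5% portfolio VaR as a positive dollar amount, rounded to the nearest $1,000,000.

σ_p = √(0.28²·4.387² + 0.72²·4.415² + 2·-0.21·0.28·0.72·4.387·4.415) = 3.158%.
σ_{5d} = 3.158% × √5 = 7.062%.
z(99.5%) = 2.576.
VaR = 2.576 × 7.062% = 18.192%; on $750,000,000 that is $136,440,000.

$136,000,000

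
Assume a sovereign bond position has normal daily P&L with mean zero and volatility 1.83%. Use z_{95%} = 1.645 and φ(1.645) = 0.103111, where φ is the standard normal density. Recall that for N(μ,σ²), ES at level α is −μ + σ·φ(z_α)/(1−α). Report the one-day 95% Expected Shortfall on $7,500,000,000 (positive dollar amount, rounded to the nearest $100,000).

$283,000,000

Tail multiplier: φ(z)/(1−α) = 0.103111 / 0.05 = 2.062.
ES = 1.83% × 2.062 = 3.773%.
On $7,500,000,000: 0.03773 × $7,500,000,000 = $282,975,000.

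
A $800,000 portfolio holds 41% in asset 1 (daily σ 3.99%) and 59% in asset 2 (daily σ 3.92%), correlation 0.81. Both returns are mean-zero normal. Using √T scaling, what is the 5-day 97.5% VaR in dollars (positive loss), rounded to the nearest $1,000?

σ_p = √(0.41²·3.99² + 0.59²·3.92² + 2·0.81·0.41·0.59·3.99·3.92) = 3.762%.
σ_{5d} = 3.762% × √5 = 8.412%.
z(97.5%) = 1.960.
VaR = 1.960 × 8.412% = 16.488%; on $800,000 that is $131,904.

$132,000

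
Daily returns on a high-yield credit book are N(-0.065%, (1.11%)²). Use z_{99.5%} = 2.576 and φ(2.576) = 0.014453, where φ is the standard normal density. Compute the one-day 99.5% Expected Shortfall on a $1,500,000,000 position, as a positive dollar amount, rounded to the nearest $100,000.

$49,100,000

Tail multiplier: φ(z)/(1−α) = 0.014453 / 0.005 = 2.891.
ES = −(-0.065%) + 1.11% × 2.891 = 3.274%.
On $1,500,000,000: 0.03274 × $1,500,000,000 = $49,110,000.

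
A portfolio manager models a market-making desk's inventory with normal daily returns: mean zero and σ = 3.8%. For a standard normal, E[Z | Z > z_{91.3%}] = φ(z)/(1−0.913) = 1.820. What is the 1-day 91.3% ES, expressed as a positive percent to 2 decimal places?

ES = 3.8% × 1.820 = 6.916%.

6.92%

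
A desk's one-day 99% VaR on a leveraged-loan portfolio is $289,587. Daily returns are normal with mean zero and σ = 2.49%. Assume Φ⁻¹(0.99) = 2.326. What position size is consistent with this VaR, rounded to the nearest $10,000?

$5,000,000

VaR as a fraction of value: z·σ = 2.326 × 2.49% = 5.79174%.
Position = $289,587 / 0.0579174 = $5,000,000.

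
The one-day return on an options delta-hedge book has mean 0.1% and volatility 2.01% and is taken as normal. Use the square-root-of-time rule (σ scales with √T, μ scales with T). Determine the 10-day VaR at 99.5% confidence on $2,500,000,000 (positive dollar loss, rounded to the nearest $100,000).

At 99.5%, z = 2.576.
σ_{10d} = 2.01% × √10 = 6.356%; μ_{10d} = 10 × 0.1% = 1.000%.
VaR = −(1.000%) + 2.576 × 6.356% = 15.373%.
On $2,500,000,000: 0.15373 × $2,500,000,000 = $384,325,000.

$384,300,000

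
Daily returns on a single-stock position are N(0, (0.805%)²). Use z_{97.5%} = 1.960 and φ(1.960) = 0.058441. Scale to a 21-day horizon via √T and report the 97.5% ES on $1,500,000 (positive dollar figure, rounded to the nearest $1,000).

$129,000

σ_{21d} = 0.805% × √21 = 3.689%.
ES multiplier = φ(z)/(1−α) = 0.058441/0.025 = 2.338.
ES = 3.689% × 2.338 = 8.625%; on $1,500,000: $129,375.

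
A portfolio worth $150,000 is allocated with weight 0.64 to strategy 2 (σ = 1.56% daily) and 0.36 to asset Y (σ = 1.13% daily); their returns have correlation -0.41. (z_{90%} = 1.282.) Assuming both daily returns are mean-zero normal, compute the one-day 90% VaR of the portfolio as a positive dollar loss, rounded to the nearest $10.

$1,750

σ_p² = 0.64²·1.56² + 0.36²·1.13² + 2·-0.41·0.64·0.36·1.56·1.13 = 0.8292 (%²).
σ_p = √0.8292 = 0.911%.
VaR = 1.282 × 0.911% = 1.168%; on $150,000 that is $1,752.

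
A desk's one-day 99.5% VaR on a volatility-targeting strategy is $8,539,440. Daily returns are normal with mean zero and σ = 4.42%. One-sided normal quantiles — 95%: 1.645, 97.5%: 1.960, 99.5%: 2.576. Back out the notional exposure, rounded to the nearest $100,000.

VaR as a fraction of value: z·σ = 2.576 × 4.42% = 11.3859%.
Position = $8,539,440 / 0.113859 = $75,000,000.

$75,000,000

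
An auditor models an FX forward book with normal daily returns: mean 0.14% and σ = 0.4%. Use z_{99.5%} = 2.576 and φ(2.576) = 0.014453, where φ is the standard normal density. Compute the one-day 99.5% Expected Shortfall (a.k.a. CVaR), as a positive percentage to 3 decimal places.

Tail multiplier: φ(z)/(1−α) = 0.014453 / 0.005 = 2.891.
ES = −(0.14%) + 0.4% × 2.891 = 1.016%.

1.016%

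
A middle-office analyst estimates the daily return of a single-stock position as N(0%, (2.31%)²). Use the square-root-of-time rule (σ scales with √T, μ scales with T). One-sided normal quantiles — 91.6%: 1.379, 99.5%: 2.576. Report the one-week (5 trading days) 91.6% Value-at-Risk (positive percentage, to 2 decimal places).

σ_{5d} = 2.31% × √5 = 5.165%.
VaR = 1.379 × 5.165% = 7.123%.

7.12%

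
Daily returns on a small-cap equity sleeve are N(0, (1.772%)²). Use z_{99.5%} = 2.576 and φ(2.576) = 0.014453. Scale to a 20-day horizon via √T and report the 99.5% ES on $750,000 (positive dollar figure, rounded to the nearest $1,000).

σ_{20d} = 1.772% × √20 = 7.925%.
ES multiplier = φ(z)/(1−α) = 0.014453/0.005 = 2.891.
ES = 7.925% × 2.891 = 22.911%; on $750,000: $171,832.

$172,000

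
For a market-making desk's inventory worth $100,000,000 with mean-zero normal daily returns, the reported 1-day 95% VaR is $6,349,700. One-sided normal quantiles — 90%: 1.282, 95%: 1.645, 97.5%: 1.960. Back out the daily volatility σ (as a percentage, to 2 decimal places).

VaR as a fraction: $6,349,700 / $100,000,000 = 6.350%.
σ = VaR / z = 6.350% / 1.645 = 3.860%.

3.86%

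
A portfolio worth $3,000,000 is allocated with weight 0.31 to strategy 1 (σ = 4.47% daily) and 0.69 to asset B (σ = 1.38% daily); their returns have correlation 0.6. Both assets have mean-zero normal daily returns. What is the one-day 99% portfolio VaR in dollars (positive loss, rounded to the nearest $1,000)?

σ_p² = 0.31²·4.47² + 0.69²·1.38² + 2·0.6·0.31·0.69·4.47·1.38 = 4.4102 (%²).
σ_p = √4.4102 = 2.100%.
At 99%, z = 2.326.
VaR = 2.326 × 2.100% = 4.885%; on $3,000,000 that is $146,550.

$147,000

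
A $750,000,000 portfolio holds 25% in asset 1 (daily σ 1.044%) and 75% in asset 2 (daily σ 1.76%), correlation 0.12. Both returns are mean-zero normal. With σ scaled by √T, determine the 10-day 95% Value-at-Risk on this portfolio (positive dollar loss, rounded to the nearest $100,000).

$53,700,000

σ_p = √(0.25²·1.044² + 0.75²·1.76² + 2·0.12·0.25·0.75·1.044·1.76) = 1.376%.
σ_{10d} = 1.376% × √10 = 4.351%.
z(95%) = 1.645.
VaR = 1.645 × 4.351% = 7.157%; on $750,000,000 that is $53,677,500.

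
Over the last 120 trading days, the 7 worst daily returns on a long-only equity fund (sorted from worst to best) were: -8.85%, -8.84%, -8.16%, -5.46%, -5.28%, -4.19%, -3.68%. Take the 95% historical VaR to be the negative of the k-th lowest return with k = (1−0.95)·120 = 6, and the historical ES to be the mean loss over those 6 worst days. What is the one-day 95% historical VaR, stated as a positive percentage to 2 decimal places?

k = 6; the 6th lowest return is -4.19%, so VaR = 4.19%.

4.19%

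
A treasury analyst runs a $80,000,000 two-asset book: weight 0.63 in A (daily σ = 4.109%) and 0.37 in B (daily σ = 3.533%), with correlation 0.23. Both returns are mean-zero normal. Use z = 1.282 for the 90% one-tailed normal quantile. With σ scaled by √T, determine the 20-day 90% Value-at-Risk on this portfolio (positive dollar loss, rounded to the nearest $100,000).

$14,500,000

σ_p = √(0.63²·4.109² + 0.37²·3.533² + 2·0.23·0.63·0.37·4.109·3.533) = 3.157%.
σ_{20d} = 3.157% × √20 = 14.119%.
VaR = 1.282 × 14.119% = 18.101%; on $80,000,000 that is $14,480,800.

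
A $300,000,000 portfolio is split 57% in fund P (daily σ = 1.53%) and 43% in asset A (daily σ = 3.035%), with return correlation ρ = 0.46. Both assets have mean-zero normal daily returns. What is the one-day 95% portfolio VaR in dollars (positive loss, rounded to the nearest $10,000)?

σ_p² = 0.57²·1.53² + 0.43²·3.035² + 2·0.46·0.57·0.43·1.53·3.035 = 3.5108 (%²).
σ_p = √3.5108 = 1.874%.
At 95%, z = 1.645.
VaR = 1.645 × 1.874% = 3.083%; on $300,000,000 that is $9,249,000.

$9,250,000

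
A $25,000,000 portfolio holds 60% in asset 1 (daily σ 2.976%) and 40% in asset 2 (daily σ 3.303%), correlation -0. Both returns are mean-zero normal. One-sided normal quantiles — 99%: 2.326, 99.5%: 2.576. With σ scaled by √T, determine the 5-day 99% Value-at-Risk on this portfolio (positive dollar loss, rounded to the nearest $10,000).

σ_p = √(0.6²·2.976² + 0.4²·3.303² + 2·-0·0.6·0.4·2.976·3.303) = 2.221%.
σ_{5d} = 2.221% × √5 = 4.966%.
VaR = 2.326 × 4.966% = 11.551%; on $25,000,000 that is $2,887,750.

$2,890,000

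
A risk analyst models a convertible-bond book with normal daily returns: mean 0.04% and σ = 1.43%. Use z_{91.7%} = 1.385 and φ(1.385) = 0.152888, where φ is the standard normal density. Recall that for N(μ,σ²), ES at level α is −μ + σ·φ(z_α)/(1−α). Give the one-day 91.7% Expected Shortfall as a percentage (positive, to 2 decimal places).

Tail multiplier: φ(z)/(1−α) = 0.152888 / 0.083 = 1.842.
ES = −(0.04%) + 1.43% × 1.842 = 2.594%.

2.59%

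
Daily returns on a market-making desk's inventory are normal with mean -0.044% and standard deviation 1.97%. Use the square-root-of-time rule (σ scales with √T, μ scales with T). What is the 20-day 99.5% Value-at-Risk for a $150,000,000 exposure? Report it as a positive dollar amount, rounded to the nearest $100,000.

$35,400,000

At 99.5%, z = 2.576.
σ_{20d} = 1.97% × √20 = 8.810%; μ_{20d} = 20 × -0.044% = -0.880%.
VaR = −(-0.880%) + 2.576 × 8.810% = 23.575%.
On $150,000,000: 0.23575 × $150,000,000 = $35,362,500.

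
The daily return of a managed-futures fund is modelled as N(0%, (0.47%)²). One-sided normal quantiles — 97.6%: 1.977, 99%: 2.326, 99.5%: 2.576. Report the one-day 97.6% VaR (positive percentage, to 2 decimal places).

VaR = z·σ = 1.977 × 0.47% = 0.929%.

0.93%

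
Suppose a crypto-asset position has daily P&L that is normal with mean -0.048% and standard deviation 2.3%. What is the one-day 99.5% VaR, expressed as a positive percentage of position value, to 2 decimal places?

At 99.5% one-sided, z = 2.576.
VaR = −μ + z·σ = −(-0.048%) + 2.576 × 2.3% = 5.973%.

5.97%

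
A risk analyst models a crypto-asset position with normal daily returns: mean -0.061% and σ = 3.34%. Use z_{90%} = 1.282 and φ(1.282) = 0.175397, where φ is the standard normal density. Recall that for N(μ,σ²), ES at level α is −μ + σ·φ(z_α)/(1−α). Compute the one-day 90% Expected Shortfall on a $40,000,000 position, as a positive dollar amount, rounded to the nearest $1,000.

Tail multiplier: φ(z)/(1−α) = 0.175397 / 0.1 = 1.754.
ES = −(-0.061%) + 3.34% × 1.754 = 5.919%.
On $40,000,000: 0.05919 × $40,000,000 = $2,367,600.

$2,368,000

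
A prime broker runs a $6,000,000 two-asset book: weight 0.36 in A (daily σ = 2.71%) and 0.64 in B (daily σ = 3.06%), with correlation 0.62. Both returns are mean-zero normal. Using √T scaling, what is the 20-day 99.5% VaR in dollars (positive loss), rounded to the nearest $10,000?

$1,850,000

σ_p = √(0.36²·2.71² + 0.64²·3.06² + 2·0.62·0.36·0.64·2.71·3.06) = 2.675%.
σ_{20d} = 2.675% × √20 = 11.963%.
z(99.5%) = 2.576.
VaR = 2.576 × 11.963% = 30.817%; on $6,000,000 that is $1,849,020.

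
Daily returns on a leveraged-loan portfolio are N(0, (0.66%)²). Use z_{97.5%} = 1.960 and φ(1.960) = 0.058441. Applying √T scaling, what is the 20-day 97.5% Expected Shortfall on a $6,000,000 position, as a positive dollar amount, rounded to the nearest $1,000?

σ_{20d} = 0.66% × √20 = 2.952%.
ES multiplier = φ(z)/(1−α) = 0.058441/0.025 = 2.338.
ES = 2.952% × 2.338 = 6.902%; on $6,000,000: $414,120.

$414,000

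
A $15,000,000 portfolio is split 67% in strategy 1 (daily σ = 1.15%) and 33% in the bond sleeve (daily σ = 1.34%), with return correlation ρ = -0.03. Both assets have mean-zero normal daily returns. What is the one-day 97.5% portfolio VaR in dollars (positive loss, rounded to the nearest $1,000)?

σ_p² = 0.67²·1.15² + 0.33²·1.34² + 2·-0.03·0.67·0.33·1.15·1.34 = 0.7688 (%²).
σ_p = √0.7688 = 0.877%.
At 97.5%, z = 1.960.
VaR = 1.960 × 0.877% = 1.719%; on $15,000,000 that is $257,850.

$258,000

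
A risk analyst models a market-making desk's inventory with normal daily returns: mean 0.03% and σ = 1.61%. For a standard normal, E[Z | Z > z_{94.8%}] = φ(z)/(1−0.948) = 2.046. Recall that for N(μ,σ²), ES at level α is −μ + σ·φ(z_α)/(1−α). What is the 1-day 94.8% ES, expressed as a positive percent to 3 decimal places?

ES = −(0.03%) + 1.61% × 2.046 = 3.264%.

3.264%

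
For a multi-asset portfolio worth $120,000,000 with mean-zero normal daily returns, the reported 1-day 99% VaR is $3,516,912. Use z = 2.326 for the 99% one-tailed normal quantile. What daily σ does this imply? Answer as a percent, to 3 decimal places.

VaR as a fraction: $3,516,912 / $120,000,000 = 2.931%.
σ = VaR / z = 2.931% / 2.326 = 1.260%.

1.260%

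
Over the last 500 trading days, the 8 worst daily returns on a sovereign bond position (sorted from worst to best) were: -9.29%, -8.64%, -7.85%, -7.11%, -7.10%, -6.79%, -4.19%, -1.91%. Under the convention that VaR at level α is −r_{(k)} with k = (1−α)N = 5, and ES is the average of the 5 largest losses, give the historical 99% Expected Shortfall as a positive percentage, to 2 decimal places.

8.00%

The 5 worst returns sum to -39.99%.
ES = −(-39.99%) / 5 = 7.998% ≈ 8.00%.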